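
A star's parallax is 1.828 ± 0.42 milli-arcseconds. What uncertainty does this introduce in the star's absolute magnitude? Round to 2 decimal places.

M = m − 5 log₁₀ d + 5 = m + 5 log₁₀ p + 5, so ∂M/∂p = 5/(p ln 10).
σ_M = (5/ln 10) · (σ_p/p) = 2.1715 × 0.42/1.828 = 2.1715 × 0.22976 = 0.49892.

σ_M = 0.50 mag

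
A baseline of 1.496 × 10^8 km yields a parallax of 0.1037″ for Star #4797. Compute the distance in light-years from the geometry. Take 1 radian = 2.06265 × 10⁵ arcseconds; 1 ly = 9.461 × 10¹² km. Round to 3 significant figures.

θ = 0.1037″ = 0.1037/206265 = 5.0275 × 10^-7 rad.
d = B/θ = (1.496 × 10^8) / (5.0275 × 10^-7) = 2.9756 × 10^14 km = (2.9756 × 10^14) / (9.461 × 10^12) ly = 31.451 ly.

31.5 ly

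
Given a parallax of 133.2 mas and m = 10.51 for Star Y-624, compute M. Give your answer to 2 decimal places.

M = 11.13

d = 1/p = 1/0.1332″ = 7.5075 pc.
m − M = 5 log₁₀(7.5075) − 5 = 4.3775 − 5 = -0.6225.
M = m − (m − M) = 10.51 − (-0.6225) = 11.13.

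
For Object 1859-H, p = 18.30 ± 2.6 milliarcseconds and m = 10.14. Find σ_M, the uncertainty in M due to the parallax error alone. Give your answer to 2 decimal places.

σ_M = 0.31 mag

M = m − 5 log₁₀ d + 5 = m + 5 log₁₀ p + 5, so ∂M/∂p = 5/(p ln 10).
σ_M = (5/ln 10) · (σ_p/p) = 2.1715 × 2.6/18.30 = 2.1715 × 0.14208 = 0.30853.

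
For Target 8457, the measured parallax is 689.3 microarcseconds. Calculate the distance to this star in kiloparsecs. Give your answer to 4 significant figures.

1.451 kpc

p = 689.3 microarcseconds = 0.0006893 arcsec.
d = 1/p = 1/0.0006893 = 1450.7 pc.
= 1.4507 kpc.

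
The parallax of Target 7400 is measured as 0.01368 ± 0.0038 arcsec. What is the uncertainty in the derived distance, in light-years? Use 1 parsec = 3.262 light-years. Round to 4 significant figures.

66.24 ly

d = 1/p, so σ_d = σ_p / p².
σ_d = 0.00380 / (0.01368)² = 0.00380 / 0.00018714 = 20.306 pc = 20.306 × 3.262 ly = 66.238 ly.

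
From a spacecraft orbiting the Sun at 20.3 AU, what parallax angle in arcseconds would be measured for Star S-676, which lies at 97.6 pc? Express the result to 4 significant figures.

0.2080 arcsec

p (arcsec) = B (AU) / d (pc).
p = 20.3 / 97.6 = 0.20799 arcsec.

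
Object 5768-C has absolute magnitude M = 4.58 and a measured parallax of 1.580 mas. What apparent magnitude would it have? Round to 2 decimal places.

m = 13.59

d = 1/p = 1/0.001580″ = 632.91 pc.
m − M = 5 log₁₀ d − 5 = 5 log₁₀(632.91) − 5 = 14.0067 − 5 = 9.0067.
m = M + (m − M) = 4.58 + 9.0067 = 13.59.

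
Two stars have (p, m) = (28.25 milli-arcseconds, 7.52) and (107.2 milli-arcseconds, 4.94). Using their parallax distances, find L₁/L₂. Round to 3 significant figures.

d₁ = 1/p₁ = 1/0.02825″ = 35.398 pc; d₂ = 1/p₂ = 1/0.1072″ = 9.3284 pc.
M₁ = m₁ − 5 log₁₀ d₁ + 5 = 7.52 − 7.7449 + 5 = 4.7751.
M₂ = 4.94 − 4.8490 + 5 = 5.0910.
L₁/L₂ = 10^(0.4(M₂ − M₁)) = 10^(0.4 × 0.3159) = 10^0.12636 = 1.3377.

L₁/L₂ = 1.34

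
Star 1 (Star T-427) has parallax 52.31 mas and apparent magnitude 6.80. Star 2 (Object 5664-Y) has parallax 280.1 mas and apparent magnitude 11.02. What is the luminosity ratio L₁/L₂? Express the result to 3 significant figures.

L₁/L₂ = 1400

d₁ = 1/p₁ = 1/0.05231″ = 19.117 pc; d₂ = 1/p₂ = 1/0.2801″ = 3.5702 pc.
M₁ = m₁ − 5 log₁₀ d₁ + 5 = 6.80 − 6.4071 + 5 = 5.3929.
M₂ = 11.02 − 2.7635 + 5 = 13.2565.
L₁/L₂ = 10^(0.4(M₂ − M₁)) = 10^(0.4 × 7.8636) = 10^3.14544 = 1397.8.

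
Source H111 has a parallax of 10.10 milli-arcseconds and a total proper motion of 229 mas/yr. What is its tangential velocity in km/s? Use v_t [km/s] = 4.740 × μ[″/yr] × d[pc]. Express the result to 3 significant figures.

107 km/s

d = 1/p = 1/0.01010″ = 99.01 pc.
μ = 229 mas/yr = 0.229 ″/yr.
v_t = 4.74 × μ × d = 4.74 × 0.229 × 99.01 = 107.47 km/s.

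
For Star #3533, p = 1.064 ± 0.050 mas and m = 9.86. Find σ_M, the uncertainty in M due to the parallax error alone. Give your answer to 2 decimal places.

M = m − 5 log₁₀ d + 5 = m + 5 log₁₀ p + 5, so ∂M/∂p = 5/(p ln 10).
σ_M = (5/ln 10) · (σ_p/p) = 2.1715 × 0.050/1.064 = 2.1715 × 0.046992 = 0.10204.

σ_M = 0.10 mag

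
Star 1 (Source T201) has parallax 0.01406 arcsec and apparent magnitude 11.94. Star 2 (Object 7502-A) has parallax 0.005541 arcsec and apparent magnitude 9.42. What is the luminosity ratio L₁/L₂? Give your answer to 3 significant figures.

d₁ = 1/p₁ = 1/0.01406″ = 71.124 pc; d₂ = 1/p₂ = 1/0.005541″ = 180.47 pc.
M₁ = m₁ − 5 log₁₀ d₁ + 5 = 11.94 − 9.2601 + 5 = 7.6799.
M₂ = 9.42 − 11.2820 + 5 = 3.1380.
L₁/L₂ = 10^(0.4(M₂ − M₁)) = 10^(0.4 × (-4.5419)) = 10^(-1.81676) = 0.015249.

L₁/L₂ = 0.0152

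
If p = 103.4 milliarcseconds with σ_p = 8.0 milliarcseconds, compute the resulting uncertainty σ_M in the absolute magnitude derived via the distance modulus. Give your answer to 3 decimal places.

σ_M = 0.168 mag

M = m − 5 log₁₀ d + 5 = m + 5 log₁₀ p + 5, so ∂M/∂p = 5/(p ln 10).
σ_M = (5/ln 10) · (σ_p/p) = 2.1715 × 8.0/103.4 = 2.1715 × 0.077369 = 0.16801.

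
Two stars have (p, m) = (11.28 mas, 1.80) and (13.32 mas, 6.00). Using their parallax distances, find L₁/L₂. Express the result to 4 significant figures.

d₁ = 1/p₁ = 1/0.01128″ = 88.652 pc; d₂ = 1/p₂ = 1/0.01332″ = 75.075 pc.
M₁ = m₁ − 5 log₁₀ d₁ + 5 = 1.80 − 9.7384 + 5 = -2.9384.
M₂ = 6.00 − 9.3775 + 5 = 1.6225.
L₁/L₂ = 10^(0.4(M₂ − M₁)) = 10^(0.4 × 4.5609) = 10^1.82436 = 66.736.

L₁/L₂ = 66.74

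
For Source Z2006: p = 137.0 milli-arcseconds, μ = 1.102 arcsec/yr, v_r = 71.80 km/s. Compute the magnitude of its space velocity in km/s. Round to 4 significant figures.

d = 1/p = 1/0.1370″ = 7.2993 pc.
v_t = 4.740 μ d = 4.740 × 1.102 × 7.2993 = 38.128 km/s.
v = √(v_r² + v_t²) = √(71.80² + 38.128²) = √6608.98 = 81.296 km/s.

81.30 km/s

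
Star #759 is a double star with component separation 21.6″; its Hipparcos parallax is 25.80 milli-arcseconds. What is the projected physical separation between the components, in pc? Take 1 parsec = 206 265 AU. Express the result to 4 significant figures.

0.004059 pc

d = 1/p = 1/0.02580″ = 38.76 pc.
At distance d (pc), an angle of θ arcsec spans θ·d AU: s = 21.6 × 38.76 = 837.22 AU.
= 837.22 / 206265 = 0.0040590 pc.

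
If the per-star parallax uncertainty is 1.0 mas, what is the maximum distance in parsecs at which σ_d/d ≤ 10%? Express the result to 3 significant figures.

100 pc

σ_d/d = σ_p/p, so the condition is σ_p/p ≤ 0.10, i.e. p ≥ σ_p/0.10.
p_min = 1.0/0.10 = 10 mas = 0.01 arcsec.
d_max = 1/p_min = 1/0.01 = 100 pc.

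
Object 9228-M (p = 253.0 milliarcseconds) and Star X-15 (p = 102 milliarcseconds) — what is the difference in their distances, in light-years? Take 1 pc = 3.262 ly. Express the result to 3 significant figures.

19.1 ly

d_A = 1/0.2530″ = 3.9526 pc; d_B = 1/0.1020″ = 9.8039 pc.
|d_B − d_A| = |9.8039 − 3.9526| = 5.8513 pc = 5.8513 × 3.262 ly = 19.087 ly.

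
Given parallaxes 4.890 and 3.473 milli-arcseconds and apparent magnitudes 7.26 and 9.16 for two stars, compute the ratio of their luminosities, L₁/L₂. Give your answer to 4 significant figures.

d₁ = 1/p₁ = 1/0.004890″ = 204.5 pc; d₂ = 1/p₂ = 1/0.003473″ = 287.94 pc.
M₁ = m₁ − 5 log₁₀ d₁ + 5 = 7.26 − 11.5535 + 5 = 0.7065.
M₂ = 9.16 − 12.2965 + 5 = 1.8635.
L₁/L₂ = 10^(0.4(M₂ − M₁)) = 10^(0.4 × 1.1570) = 10^0.46280 = 2.9027.

L₁/L₂ = 2.903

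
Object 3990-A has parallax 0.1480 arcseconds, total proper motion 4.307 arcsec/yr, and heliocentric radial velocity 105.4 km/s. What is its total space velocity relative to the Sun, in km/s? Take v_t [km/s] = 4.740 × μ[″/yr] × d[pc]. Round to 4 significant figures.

d = 1/p = 1/0.1480″ = 6.7568 pc.
v_t = 4.740 μ d = 4.740 × 4.307 × 6.7568 = 137.94 km/s.
v = √(v_r² + v_t²) = √(105.4² + 137.94²) = √30136.6 = 173.6 km/s.

173.6 km/s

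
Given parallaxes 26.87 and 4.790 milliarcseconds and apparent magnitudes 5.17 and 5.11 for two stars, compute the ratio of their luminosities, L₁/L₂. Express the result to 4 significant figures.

d₁ = 1/p₁ = 1/0.02687″ = 37.216 pc; d₂ = 1/p₂ = 1/0.004790″ = 208.77 pc.
M₁ = m₁ − 5 log₁₀ d₁ + 5 = 5.17 − 7.8536 + 5 = 2.3164.
M₂ = 5.11 − 11.5983 + 5 = -1.4883.
L₁/L₂ = 10^(0.4(M₂ − M₁)) = 10^(0.4 × (-3.8047)) = 10^(-1.52188) = 0.030069.

L₁/L₂ = 0.03007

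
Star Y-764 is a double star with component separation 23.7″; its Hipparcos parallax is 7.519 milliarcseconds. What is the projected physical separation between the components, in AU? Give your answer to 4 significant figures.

d = 1/p = 1/0.007519″ = 133 pc.
At distance d (pc), an angle of θ arcsec spans θ·d AU: s = 23.7 × 133 = 3152.1 AU.

3152 AU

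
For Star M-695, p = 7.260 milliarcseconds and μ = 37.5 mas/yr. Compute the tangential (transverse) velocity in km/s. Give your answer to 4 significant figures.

d = 1/p = 1/0.007260″ = 137.74 pc.
μ = 37.5 mas/yr = 0.0375 ″/yr.
v_t = 4.74 × μ × d = 4.74 × 0.0375 × 137.74 = 24.483 km/s.

24.48 km/s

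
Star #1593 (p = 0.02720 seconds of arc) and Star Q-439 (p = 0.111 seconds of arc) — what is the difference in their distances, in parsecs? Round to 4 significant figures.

27.76 pc

d_A = 1/0.02720″ = 36.765 pc; d_B = 1/0.1110″ = 9.009 pc.
|d_B − d_A| = |9.009 − 36.765| = 27.756 pc.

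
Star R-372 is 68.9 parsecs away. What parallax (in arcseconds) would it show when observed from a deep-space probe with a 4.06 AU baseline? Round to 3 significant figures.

0.0589 arcsec

p (arcsec) = B (AU) / d (pc).
p = 4.06 / 68.9 = 0.058926 arcsec.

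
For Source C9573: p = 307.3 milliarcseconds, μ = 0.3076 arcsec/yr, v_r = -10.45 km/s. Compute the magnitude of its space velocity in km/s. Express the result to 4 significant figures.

d = 1/p = 1/0.3073″ = 3.2541 pc.
v_t = 4.740 μ d = 4.740 × 0.3076 × 3.2541 = 4.7446 km/s.
v = √(v_r² + v_t²) = √((-10.45)² + 4.7446²) = √131.714 = 11.477 km/s.

11.48 km/s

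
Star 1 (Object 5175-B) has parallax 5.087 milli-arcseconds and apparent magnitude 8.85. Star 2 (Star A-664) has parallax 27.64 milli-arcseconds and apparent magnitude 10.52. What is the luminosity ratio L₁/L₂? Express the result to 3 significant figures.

L₁/L₂ = 137

d₁ = 1/p₁ = 1/0.005087″ = 196.58 pc; d₂ = 1/p₂ = 1/0.02764″ = 36.179 pc.
M₁ = m₁ − 5 log₁₀ d₁ + 5 = 8.85 − 11.4677 + 5 = 2.3823.
M₂ = 10.52 − 7.7923 + 5 = 7.7277.
L₁/L₂ = 10^(0.4(M₂ − M₁)) = 10^(0.4 × 5.3454) = 10^2.13816 = 137.45.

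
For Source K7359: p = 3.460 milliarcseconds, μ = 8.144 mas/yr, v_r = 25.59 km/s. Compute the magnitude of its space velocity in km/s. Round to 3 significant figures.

d = 1/p = 1/0.003460″ = 289.02 pc.
μ = 8.144 mas/yr = 0.008144 ″/yr.
v_t = 4.740 μ d = 4.740 × 0.008144 × 289.02 = 11.157 km/s.
v = √(v_r² + v_t²) = √(25.59² + 11.157²) = √779.327 = 27.916 km/s.

27.9 km/s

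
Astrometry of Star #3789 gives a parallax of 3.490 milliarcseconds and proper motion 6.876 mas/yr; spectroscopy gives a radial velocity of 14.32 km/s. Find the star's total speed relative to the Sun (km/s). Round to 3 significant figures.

d = 1/p = 1/0.003490″ = 286.53 pc.
μ = 6.876 mas/yr = 0.006876 ″/yr.
v_t = 4.740 μ d = 4.740 × 0.006876 × 286.53 = 9.3387 km/s.
v = √(v_r² + v_t²) = √(14.32² + 9.3387²) = √292.274 = 17.096 km/s.

17.1 km/s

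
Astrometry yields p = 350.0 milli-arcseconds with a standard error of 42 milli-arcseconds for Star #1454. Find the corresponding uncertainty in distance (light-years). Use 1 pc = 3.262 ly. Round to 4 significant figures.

1.118 ly

d = 1/p, so σ_d = σ_p / p².
σ_d = 0.0420 / (0.3500)² = 0.0420 / 0.1225 = 0.34286 pc = 0.34286 × 3.262 ly = 1.1184 ly.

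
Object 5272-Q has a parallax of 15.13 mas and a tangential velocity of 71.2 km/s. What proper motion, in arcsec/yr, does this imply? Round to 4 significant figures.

0.2273 arcsec/yr

d = 1/p = 1/0.01513″ = 66.094 pc.
μ = v_t / (4.74 d) = 71.2 / (4.74 × 66.094) = 71.2 / 313.29 = 0.22727 ″/yr.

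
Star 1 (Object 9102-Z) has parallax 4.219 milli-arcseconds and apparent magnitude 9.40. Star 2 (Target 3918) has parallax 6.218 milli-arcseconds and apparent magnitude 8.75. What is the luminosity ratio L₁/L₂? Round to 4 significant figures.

L₁/L₂ = 1.194

d₁ = 1/p₁ = 1/0.004219″ = 237.02 pc; d₂ = 1/p₂ = 1/0.006218″ = 160.82 pc.
M₁ = m₁ − 5 log₁₀ d₁ + 5 = 9.40 − 11.8739 + 5 = 2.5261.
M₂ = 8.75 − 11.0317 + 5 = 2.7183.
L₁/L₂ = 10^(0.4(M₂ − M₁)) = 10^(0.4 × 0.1922) = 10^0.07688 = 1.1937.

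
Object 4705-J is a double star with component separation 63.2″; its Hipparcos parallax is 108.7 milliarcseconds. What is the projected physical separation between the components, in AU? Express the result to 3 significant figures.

d = 1/p = 1/0.1087″ = 9.1996 pc.
At distance d (pc), an angle of θ arcsec spans θ·d AU: s = 63.2 × 9.1996 = 581.41 AU.

581 AU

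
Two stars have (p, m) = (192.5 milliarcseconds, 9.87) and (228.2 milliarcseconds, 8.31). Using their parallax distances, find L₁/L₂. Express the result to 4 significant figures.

d₁ = 1/p₁ = 1/0.1925″ = 5.1948 pc; d₂ = 1/p₂ = 1/0.2282″ = 4.3821 pc.
M₁ = m₁ − 5 log₁₀ d₁ + 5 = 9.87 − 3.5778 + 5 = 11.2922.
M₂ = 8.31 − 3.2084 + 5 = 10.1016.
L₁/L₂ = 10^(0.4(M₂ − M₁)) = 10^(0.4 × (-1.1906)) = 10^(-0.47624) = 0.33401.

L₁/L₂ = 0.3340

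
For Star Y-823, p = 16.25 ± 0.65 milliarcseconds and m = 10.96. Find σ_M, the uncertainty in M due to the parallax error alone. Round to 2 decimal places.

M = m − 5 log₁₀ d + 5 = m + 5 log₁₀ p + 5, so ∂M/∂p = 5/(p ln 10).
σ_M = (5/ln 10) · (σ_p/p) = 2.1715 × 0.65/16.25 = 2.1715 × 0.04 = 0.08686.

σ_M = 0.09 mag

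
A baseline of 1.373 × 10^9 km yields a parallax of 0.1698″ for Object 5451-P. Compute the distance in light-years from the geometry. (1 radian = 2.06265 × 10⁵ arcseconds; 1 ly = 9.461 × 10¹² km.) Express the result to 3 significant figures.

θ = 0.1698″ = 0.1698/206265 = 8.2321 × 10^-7 rad.
d = B/θ = (1.373 × 10^9) / (8.2321 × 10^-7) = 1.6679 × 10^15 km = (1.6679 × 10^15) / (9.461 × 10^12) ly = 176.29 ly.

176 ly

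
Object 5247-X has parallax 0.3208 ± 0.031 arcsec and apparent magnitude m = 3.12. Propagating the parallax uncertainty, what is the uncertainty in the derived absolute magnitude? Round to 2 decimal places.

M = m − 5 log₁₀ d + 5 = m + 5 log₁₀ p + 5, so ∂M/∂p = 5/(p ln 10).
σ_M = (5/ln 10) · (σ_p/p) = 2.1715 × 0.031/0.3208 = 2.1715 × 0.096633 = 0.20984.

σ_M = 0.21 mag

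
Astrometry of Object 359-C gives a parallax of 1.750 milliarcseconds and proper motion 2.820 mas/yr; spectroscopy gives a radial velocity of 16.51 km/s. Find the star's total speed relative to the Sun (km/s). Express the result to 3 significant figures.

18.2 km/s

d = 1/p = 1/0.001750″ = 571.43 pc.
μ = 2.820 mas/yr = 0.002820 ″/yr.
v_t = 4.740 μ d = 4.740 × 0.002820 × 571.43 = 7.6382 km/s.
v = √(v_r² + v_t²) = √(16.51² + 7.6382²) = √330.922 = 18.191 km/s.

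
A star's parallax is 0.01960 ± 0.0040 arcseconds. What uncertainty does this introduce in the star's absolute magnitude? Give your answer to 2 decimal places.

σ_M = 0.44 mag

M = m − 5 log₁₀ d + 5 = m + 5 log₁₀ p + 5, so ∂M/∂p = 5/(p ln 10).
σ_M = (5/ln 10) · (σ_p/p) = 2.1715 × 0.0040/0.01960 = 2.1715 × 0.20408 = 0.44316.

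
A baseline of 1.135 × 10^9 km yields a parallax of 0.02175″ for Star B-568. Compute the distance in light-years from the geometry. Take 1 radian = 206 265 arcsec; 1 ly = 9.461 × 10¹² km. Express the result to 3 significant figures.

1140 ly

θ = 0.02175″ = 0.02175/206265 = 1.0545 × 10^-7 rad.
d = B/θ = (1.135 × 10^9) / (1.0545 × 10^-7) = 1.0763 × 10^16 km = (1.0763 × 10^16) / (9.461 × 10^12) ly = 1137.6 ly.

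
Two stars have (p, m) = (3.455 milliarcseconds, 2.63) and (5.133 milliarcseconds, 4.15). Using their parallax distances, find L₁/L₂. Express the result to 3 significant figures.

L₁/L₂ = 8.95

d₁ = 1/p₁ = 1/0.003455″ = 289.44 pc; d₂ = 1/p₂ = 1/0.005133″ = 194.82 pc.
M₁ = m₁ − 5 log₁₀ d₁ + 5 = 2.63 − 12.3078 + 5 = -4.6778.
M₂ = 4.15 − 11.4482 + 5 = -2.2982.
L₁/L₂ = 10^(0.4(M₂ − M₁)) = 10^(0.4 × 2.3796) = 10^0.95184 = 8.9503.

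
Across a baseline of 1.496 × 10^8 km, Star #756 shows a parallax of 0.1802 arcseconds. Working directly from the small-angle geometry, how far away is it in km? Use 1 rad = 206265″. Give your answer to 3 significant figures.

1.71 × 10^14 km

θ = 0.1802″ = 0.1802/206265 = 8.7363 × 10^-7 rad.
d = B/θ = (1.496 × 10^8) / (8.7363 × 10^-7) = 1.7124 × 10^14 km.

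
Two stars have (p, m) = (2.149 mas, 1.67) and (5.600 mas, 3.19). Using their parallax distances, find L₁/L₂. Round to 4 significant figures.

d₁ = 1/p₁ = 1/0.002149″ = 465.33 pc; d₂ = 1/p₂ = 1/0.005600″ = 178.57 pc.
M₁ = m₁ − 5 log₁₀ d₁ + 5 = 1.67 − 13.3388 + 5 = -6.6688.
M₂ = 3.19 − 11.2590 + 5 = -3.0690.
L₁/L₂ = 10^(0.4(M₂ − M₁)) = 10^(0.4 × 3.5998) = 10^1.43992 = 27.537.

L₁/L₂ = 27.54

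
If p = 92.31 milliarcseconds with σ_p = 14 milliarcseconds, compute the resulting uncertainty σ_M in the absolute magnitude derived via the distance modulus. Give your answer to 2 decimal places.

M = m − 5 log₁₀ d + 5 = m + 5 log₁₀ p + 5, so ∂M/∂p = 5/(p ln 10).
σ_M = (5/ln 10) · (σ_p/p) = 2.1715 × 14/92.31 = 2.1715 × 0.15166 = 0.32933.

σ_M = 0.33 mag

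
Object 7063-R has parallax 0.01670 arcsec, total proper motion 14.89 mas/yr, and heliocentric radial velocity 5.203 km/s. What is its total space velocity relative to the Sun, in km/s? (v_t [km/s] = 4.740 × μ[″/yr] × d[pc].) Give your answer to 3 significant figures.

6.70 km/s

d = 1/p = 1/0.01670″ = 59.88 pc.
μ = 14.89 mas/yr = 0.01489 ″/yr.
v_t = 4.740 μ d = 4.740 × 0.01489 × 59.88 = 4.2262 km/s.
v = √(v_r² + v_t²) = √(5.203² + 4.2262²) = √44.932 = 6.7031 km/s.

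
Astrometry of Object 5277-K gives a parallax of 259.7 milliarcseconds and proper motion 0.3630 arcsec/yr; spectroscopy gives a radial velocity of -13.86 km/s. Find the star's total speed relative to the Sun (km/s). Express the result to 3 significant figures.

15.4 km/s

d = 1/p = 1/0.2597″ = 3.8506 pc.
v_t = 4.740 μ d = 4.740 × 0.3630 × 3.8506 = 6.6254 km/s.
v = √(v_r² + v_t²) = √((-13.86)² + 6.6254²) = √235.996 = 15.362 km/s.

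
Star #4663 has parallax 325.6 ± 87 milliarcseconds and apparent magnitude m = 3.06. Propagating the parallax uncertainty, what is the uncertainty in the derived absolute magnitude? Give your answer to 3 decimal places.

σ_M = 0.580 mag

M = m − 5 log₁₀ d + 5 = m + 5 log₁₀ p + 5, so ∂M/∂p = 5/(p ln 10).
σ_M = (5/ln 10) · (σ_p/p) = 2.1715 × 87/325.6 = 2.1715 × 0.2672 = 0.58022.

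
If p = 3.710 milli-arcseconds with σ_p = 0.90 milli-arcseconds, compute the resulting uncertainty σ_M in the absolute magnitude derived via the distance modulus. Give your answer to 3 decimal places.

σ_M = 0.527 mag

M = m − 5 log₁₀ d + 5 = m + 5 log₁₀ p + 5, so ∂M/∂p = 5/(p ln 10).
σ_M = (5/ln 10) · (σ_p/p) = 2.1715 × 0.90/3.710 = 2.1715 × 0.24259 = 0.52678.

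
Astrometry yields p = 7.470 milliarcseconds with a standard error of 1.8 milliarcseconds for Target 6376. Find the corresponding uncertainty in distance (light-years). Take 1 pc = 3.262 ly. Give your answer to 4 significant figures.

d = 1/p, so σ_d = σ_p / p².
σ_d = 0.00180 / (0.007470)² = 0.00180 / 0.000055801 = 32.257 pc = 32.257 × 3.262 ly = 105.22 ly.

105.2 ly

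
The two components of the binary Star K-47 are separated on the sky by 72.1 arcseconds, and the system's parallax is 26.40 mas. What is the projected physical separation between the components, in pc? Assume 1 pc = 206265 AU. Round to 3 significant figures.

0.0132 pc

d = 1/p = 1/0.02640″ = 37.879 pc.
At distance d (pc), an angle of θ arcsec spans θ·d AU: s = 72.1 × 37.879 = 2731.1 AU.
= 2731.1 / 206265 = 0.013241 pc.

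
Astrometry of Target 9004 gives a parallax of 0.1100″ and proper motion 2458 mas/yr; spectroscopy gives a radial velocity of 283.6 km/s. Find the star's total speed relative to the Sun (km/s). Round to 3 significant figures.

303 km/s

d = 1/p = 1/0.1100″ = 9.0909 pc.
μ = 2458 mas/yr = 2.458 ″/yr.
v_t = 4.740 μ d = 4.740 × 2.458 × 9.0909 = 105.92 km/s.
v = √(v_r² + v_t²) = √(283.6² + 105.92²) = √91648 = 302.73 km/s.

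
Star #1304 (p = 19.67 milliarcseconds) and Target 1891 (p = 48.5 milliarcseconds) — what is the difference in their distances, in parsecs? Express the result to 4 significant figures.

30.22 pc

d_A = 1/0.01967″ = 50.839 pc; d_B = 1/0.04850″ = 20.619 pc.
|d_B − d_A| = |20.619 − 50.839| = 30.22 pc.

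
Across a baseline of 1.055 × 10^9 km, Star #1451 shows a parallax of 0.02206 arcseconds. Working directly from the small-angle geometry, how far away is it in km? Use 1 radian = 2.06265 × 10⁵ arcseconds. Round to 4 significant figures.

9.864 × 10^15 km

θ = 0.02206″ = 0.02206/206265 = 1.0695 × 10^-7 rad.
d = B/θ = (1.055 × 10^9) / (1.0695 × 10^-7) = 9.8644 × 10^15 km.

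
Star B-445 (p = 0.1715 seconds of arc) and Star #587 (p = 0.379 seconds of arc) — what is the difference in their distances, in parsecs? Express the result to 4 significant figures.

3.192 pc

d_A = 1/0.1715″ = 5.8309 pc; d_B = 1/0.3790″ = 2.6385 pc.
|d_B − d_A| = |2.6385 − 5.8309| = 3.1924 pc.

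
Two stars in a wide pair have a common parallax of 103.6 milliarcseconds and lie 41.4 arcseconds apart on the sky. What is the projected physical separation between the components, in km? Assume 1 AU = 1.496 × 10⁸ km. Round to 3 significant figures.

d = 1/p = 1/0.1036″ = 9.6525 pc.
At distance d (pc), an angle of θ arcsec spans θ·d AU: s = 41.4 × 9.6525 = 399.61 AU.
= 399.61 × 1.496 × 10⁸ km = 5.9782 × 10^10 km.

5.98 × 10^10 km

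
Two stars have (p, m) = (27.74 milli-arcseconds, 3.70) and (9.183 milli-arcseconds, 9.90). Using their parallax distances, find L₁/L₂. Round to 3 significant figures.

L₁/L₂ = 33.1

d₁ = 1/p₁ = 1/0.02774″ = 36.049 pc; d₂ = 1/p₂ = 1/0.009183″ = 108.9 pc.
M₁ = m₁ − 5 log₁₀ d₁ + 5 = 3.70 − 7.7845 + 5 = 0.9155.
M₂ = 9.90 − 10.1851 + 5 = 4.7149.
L₁/L₂ = 10^(0.4(M₂ − M₁)) = 10^(0.4 × 3.7994) = 10^1.51976 = 33.095.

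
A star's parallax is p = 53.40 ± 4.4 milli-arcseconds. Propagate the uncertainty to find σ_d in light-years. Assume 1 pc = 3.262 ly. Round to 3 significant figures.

5.03 ly

d = 1/p, so σ_d = σ_p / p².
σ_d = 0.00440 / (0.05340)² = 0.00440 / 0.0028516 = 1.543 pc = 1.543 × 3.262 ly = 5.0333 ly.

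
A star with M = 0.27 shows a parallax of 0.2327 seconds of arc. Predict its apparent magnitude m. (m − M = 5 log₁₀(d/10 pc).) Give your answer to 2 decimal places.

m = -1.56

d = 1/p = 1/0.2327″ = 4.2974 pc.
m − M = 5 log₁₀ d − 5 = 5 log₁₀(4.2974) − 5 = 3.1660 − 5 = -1.8340.
m = M + (m − M) = 0.27 + (-1.8340) = -1.56.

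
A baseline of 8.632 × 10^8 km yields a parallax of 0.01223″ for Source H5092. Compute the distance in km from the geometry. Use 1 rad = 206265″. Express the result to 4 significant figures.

1.456 × 10^16 km

θ = 0.01223″ = 0.01223/206265 = 5.9293 × 10^-8 rad.
d = B/θ = (8.632 × 10^8) / (5.9293 × 10^-8) = 1.4558 × 10^16 km.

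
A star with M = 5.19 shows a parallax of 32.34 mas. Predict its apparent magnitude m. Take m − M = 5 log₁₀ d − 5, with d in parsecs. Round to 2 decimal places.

d = 1/p = 1/0.03234″ = 30.921 pc.
m − M = 5 log₁₀ d − 5 = 5 log₁₀(30.921) − 5 = 7.4513 − 5 = 2.4513.
m = M + (m − M) = 5.19 + 2.4513 = 7.64.

m = 7.64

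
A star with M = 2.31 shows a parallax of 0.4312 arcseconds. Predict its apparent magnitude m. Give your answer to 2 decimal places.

m = -0.86

d = 1/p = 1/0.4312″ = 2.3191 pc.
m − M = 5 log₁₀ d − 5 = 5 log₁₀(2.3191) − 5 = 1.8266 − 5 = -3.1734.
m = M + (m − M) = 2.31 + (-3.1734) = -0.86.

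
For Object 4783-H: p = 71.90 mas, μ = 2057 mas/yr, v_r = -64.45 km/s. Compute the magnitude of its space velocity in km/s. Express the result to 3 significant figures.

150 km/s

d = 1/p = 1/0.07190″ = 13.908 pc.
μ = 2057 mas/yr = 2.057 ″/yr.
v_t = 4.740 μ d = 4.740 × 2.057 × 13.908 = 135.61 km/s.
v = √(v_r² + v_t²) = √((-64.45)² + 135.61²) = √22543.9 = 150.15 km/s.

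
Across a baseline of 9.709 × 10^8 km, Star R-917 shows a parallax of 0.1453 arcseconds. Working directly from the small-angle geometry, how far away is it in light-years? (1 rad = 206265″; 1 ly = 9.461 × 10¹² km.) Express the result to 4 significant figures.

145.7 ly

θ = 0.1453″ = 0.1453/206265 = 7.0443 × 10^-7 rad.
d = B/θ = (9.709 × 10^8) / (7.0443 × 10^-7) = 1.3783 × 10^15 km = (1.3783 × 10^15) / (9.461 × 10^12) ly = 145.68 ly.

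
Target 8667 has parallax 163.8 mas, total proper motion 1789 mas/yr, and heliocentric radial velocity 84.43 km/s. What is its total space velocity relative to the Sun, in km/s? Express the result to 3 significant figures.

d = 1/p = 1/0.1638″ = 6.105 pc.
μ = 1789 mas/yr = 1.789 ″/yr.
v_t = 4.740 μ d = 4.740 × 1.789 × 6.105 = 51.77 km/s.
v = √(v_r² + v_t²) = √(84.43² + 51.77²) = √9808.56 = 99.038 km/s.

99.0 km/s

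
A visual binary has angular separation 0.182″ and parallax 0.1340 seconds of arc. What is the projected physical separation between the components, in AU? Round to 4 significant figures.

1.358 AU

d = 1/p = 1/0.1340″ = 7.4627 pc.
At distance d (pc), an angle of θ arcsec spans θ·d AU: s = 0.182 × 7.4627 = 1.3582 AU.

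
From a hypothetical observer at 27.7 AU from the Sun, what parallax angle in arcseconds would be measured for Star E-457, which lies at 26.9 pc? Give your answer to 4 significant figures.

p (arcsec) = B (AU) / d (pc).
p = 27.7 / 26.9 = 1.0297 arcsec.

1.030 arcsec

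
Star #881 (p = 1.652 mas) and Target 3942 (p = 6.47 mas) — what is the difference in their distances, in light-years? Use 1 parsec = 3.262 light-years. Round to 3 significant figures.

1470 ly

d_A = 1/0.001652″ = 605.33 pc; d_B = 1/0.006470″ = 154.56 pc.
|d_B − d_A| = |154.56 − 605.33| = 450.77 pc = 450.77 × 3.262 ly = 1470.4 ly.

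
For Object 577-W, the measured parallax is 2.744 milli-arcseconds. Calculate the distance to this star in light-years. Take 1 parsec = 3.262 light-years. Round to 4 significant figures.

1189 light years

p = 2.744 milli-arcseconds = 0.002744 arcsec.
d = 1/p = 1/0.002744 = 364.43 pc.
In light-years: 364.43 × 3.262 = 1188.8 ly.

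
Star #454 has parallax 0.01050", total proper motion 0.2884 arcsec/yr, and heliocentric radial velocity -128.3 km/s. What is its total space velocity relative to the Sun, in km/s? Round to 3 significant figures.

d = 1/p = 1/0.01050″ = 95.238 pc.
v_t = 4.740 μ d = 4.740 × 0.2884 × 95.238 = 130.19 km/s.
v = √(v_r² + v_t²) = √((-128.3)² + 130.19²) = √33410.3 = 182.78 km/s.

183 km/s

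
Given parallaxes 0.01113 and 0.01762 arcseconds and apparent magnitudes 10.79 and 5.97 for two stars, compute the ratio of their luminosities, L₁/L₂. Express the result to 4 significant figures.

L₁/L₂ = 0.02958

d₁ = 1/p₁ = 1/0.01113″ = 89.847 pc; d₂ = 1/p₂ = 1/0.01762″ = 56.754 pc.
M₁ = m₁ − 5 log₁₀ d₁ + 5 = 10.79 − 9.7675 + 5 = 6.0225.
M₂ = 5.97 − 8.7700 + 5 = 2.2000.
L₁/L₂ = 10^(0.4(M₂ − M₁)) = 10^(0.4 × (-3.8225)) = 10^(-1.52900) = 0.02958.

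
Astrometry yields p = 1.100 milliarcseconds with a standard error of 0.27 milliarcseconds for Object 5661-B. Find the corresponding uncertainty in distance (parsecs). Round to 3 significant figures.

223 pc

d = 1/p, so σ_d = σ_p / p².
σ_d = 0.000270 / (0.001100)² = 0.000270 / 0.00000121 = 223.14 pc.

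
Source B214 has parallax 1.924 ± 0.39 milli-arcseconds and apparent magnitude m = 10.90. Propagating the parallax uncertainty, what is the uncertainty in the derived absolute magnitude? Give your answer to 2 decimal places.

σ_M = 0.44 mag

M = m − 5 log₁₀ d + 5 = m + 5 log₁₀ p + 5, so ∂M/∂p = 5/(p ln 10).
σ_M = (5/ln 10) · (σ_p/p) = 2.1715 × 0.39/1.924 = 2.1715 × 0.2027 = 0.44016.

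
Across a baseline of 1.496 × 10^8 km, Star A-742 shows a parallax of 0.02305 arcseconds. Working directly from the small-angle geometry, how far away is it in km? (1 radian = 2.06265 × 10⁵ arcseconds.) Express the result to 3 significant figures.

θ = 0.02305″ = 0.02305/206265 = 1.1175 × 10^-7 rad.
d = B/θ = (1.496 × 10^8) / (1.1175 × 10^-7) = 1.3387 × 10^15 km.

1.34 × 10^15 km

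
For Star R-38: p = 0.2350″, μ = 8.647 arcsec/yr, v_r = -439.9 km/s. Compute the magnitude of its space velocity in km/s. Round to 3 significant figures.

473 km/s

d = 1/p = 1/0.2350″ = 4.2553 pc.
v_t = 4.740 μ d = 4.740 × 8.647 × 4.2553 = 174.41 km/s.
v = √(v_r² + v_t²) = √((-439.9)² + 174.41²) = √223931 = 473.21 km/s.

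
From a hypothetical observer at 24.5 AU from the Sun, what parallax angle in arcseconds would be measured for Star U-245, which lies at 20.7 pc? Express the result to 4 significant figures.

p (arcsec) = B (AU) / d (pc).
p = 24.5 / 20.7 = 1.1836 arcsec.

1.184 arcsec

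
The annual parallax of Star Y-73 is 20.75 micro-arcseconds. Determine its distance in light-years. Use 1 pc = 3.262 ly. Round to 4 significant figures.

p = 20.75 micro-arcseconds = 0.00002075 arcsec.
d = 1/p = 1/0.00002075 = 48193 pc.
In light-years: 48193 × 3.262 = 1.5721 × 10^5 ly.

157200 light years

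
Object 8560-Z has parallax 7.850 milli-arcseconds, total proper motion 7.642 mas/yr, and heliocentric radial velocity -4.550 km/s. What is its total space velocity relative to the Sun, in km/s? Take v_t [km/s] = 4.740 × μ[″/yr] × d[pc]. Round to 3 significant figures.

6.48 km/s

d = 1/p = 1/0.007850″ = 127.39 pc.
μ = 7.642 mas/yr = 0.007642 ″/yr.
v_t = 4.740 μ d = 4.740 × 0.007642 × 127.39 = 4.6145 km/s.
v = √(v_r² + v_t²) = √((-4.550)² + 4.6145²) = √41.9961 = 6.4804 km/s.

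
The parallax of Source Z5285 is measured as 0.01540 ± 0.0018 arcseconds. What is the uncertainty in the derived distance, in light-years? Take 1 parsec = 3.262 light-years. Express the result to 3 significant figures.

d = 1/p, so σ_d = σ_p / p².
σ_d = 0.00180 / (0.01540)² = 0.00180 / 0.00023716 = 7.5898 pc = 7.5898 × 3.262 ly = 24.758 ly.

24.8 ly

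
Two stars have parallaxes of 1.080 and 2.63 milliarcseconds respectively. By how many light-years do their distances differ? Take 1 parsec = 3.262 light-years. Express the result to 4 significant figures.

d_A = 1/0.001080″ = 925.93 pc; d_B = 1/0.002630″ = 380.23 pc.
|d_B − d_A| = |380.23 − 925.93| = 545.7 pc = 545.7 × 3.262 ly = 1780.1 ly.

1780 ly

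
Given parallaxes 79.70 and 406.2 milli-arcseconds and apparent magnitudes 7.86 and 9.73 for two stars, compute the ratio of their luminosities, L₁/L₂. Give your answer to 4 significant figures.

d₁ = 1/p₁ = 1/0.07970″ = 12.547 pc; d₂ = 1/p₂ = 1/0.4062″ = 2.4618 pc.
M₁ = m₁ − 5 log₁₀ d₁ + 5 = 7.86 − 5.4927 + 5 = 7.3673.
M₂ = 9.73 − 1.9563 + 5 = 12.7737.
L₁/L₂ = 10^(0.4(M₂ − M₁)) = 10^(0.4 × 5.4064) = 10^2.16256 = 145.4.

L₁/L₂ = 145.4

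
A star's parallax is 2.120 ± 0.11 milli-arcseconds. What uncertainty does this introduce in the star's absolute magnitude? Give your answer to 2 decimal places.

σ_M = 0.11 mag

M = m − 5 log₁₀ d + 5 = m + 5 log₁₀ p + 5, so ∂M/∂p = 5/(p ln 10).
σ_M = (5/ln 10) · (σ_p/p) = 2.1715 × 0.11/2.120 = 2.1715 × 0.051887 = 0.11267.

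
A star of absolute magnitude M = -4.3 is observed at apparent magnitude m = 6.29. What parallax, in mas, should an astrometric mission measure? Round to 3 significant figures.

0.762 mas

m − M = 6.29 − (-4.3) = 10.59.
d = 10^((m−M)/5 + 1) = 10^3.118 = 1312.2 pc.
p = 1/d = 1/1312.2 = 0.00076208 arcsec = 0.76208 mas.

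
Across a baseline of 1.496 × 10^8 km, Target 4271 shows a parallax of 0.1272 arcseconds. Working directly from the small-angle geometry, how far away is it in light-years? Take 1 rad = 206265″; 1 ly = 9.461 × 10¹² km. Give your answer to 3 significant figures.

θ = 0.1272″ = 0.1272/206265 = 6.1668 × 10^-7 rad.
d = B/θ = (1.496 × 10^8) / (6.1668 × 10^-7) = 2.4259 × 10^14 km = (2.4259 × 10^14) / (9.461 × 10^12) ly = 25.641 ly.

25.6 ly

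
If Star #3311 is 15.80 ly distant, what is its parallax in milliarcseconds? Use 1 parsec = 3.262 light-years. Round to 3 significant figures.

206 mas

d = 15.80 ly ÷ 3.262 = 4.8437 pc.
p = 1/d = 1/4.8437 = 0.20645 arcsec.
= 0.20645 × 1000 = 206.45 mas.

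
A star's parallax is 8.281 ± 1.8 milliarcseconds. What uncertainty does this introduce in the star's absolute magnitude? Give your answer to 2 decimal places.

M = m − 5 log₁₀ d + 5 = m + 5 log₁₀ p + 5, so ∂M/∂p = 5/(p ln 10).
σ_M = (5/ln 10) · (σ_p/p) = 2.1715 × 1.8/8.281 = 2.1715 × 0.21737 = 0.47202.

σ_M = 0.47 mag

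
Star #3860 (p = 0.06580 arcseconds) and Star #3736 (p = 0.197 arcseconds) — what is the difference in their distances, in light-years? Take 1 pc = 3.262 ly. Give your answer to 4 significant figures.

d_A = 1/0.06580″ = 15.198 pc; d_B = 1/0.1970″ = 5.0761 pc.
|d_B − d_A| = |5.0761 − 15.198| = 10.122 pc = 10.122 × 3.262 ly = 33.018 ly.

33.02 ly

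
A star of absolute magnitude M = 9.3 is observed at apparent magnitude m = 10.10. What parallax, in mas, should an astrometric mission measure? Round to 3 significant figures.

m − M = 10.10 − 9.3 = 0.80.
d = 10^((m−M)/5 + 1) = 10^1.160 = 14.454 pc.
p = 1/d = 1/14.454 = 0.069185 arcsec = 69.185 mas.

69.2 mas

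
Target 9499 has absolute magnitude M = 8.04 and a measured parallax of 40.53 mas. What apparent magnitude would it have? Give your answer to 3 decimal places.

m = 10.001

d = 1/p = 1/0.04053″ = 24.673 pc.
m − M = 5 log₁₀ d − 5 = 5 log₁₀(24.673) − 5 = 6.9611 − 5 = 1.9611.
m = M + (m − M) = 8.04 + 1.9611 = 10.001.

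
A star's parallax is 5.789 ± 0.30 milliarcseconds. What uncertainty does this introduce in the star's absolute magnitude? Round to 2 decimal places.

M = m − 5 log₁₀ d + 5 = m + 5 log₁₀ p + 5, so ∂M/∂p = 5/(p ln 10).
σ_M = (5/ln 10) · (σ_p/p) = 2.1715 × 0.30/5.789 = 2.1715 × 0.051822 = 0.11253.

σ_M = 0.11 mag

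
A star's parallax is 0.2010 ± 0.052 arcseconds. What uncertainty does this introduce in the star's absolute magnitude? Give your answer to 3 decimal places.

M = m − 5 log₁₀ d + 5 = m + 5 log₁₀ p + 5, so ∂M/∂p = 5/(p ln 10).
σ_M = (5/ln 10) · (σ_p/p) = 2.1715 × 0.052/0.2010 = 2.1715 × 0.25871 = 0.56179.

σ_M = 0.562 mag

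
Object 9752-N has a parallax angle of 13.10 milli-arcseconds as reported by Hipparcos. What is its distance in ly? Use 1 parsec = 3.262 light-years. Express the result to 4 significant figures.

p = 13.10 milli-arcseconds = 0.01310 arcsec.
d = 1/p = 1/0.01310 = 76.336 pc.
In light-years: 76.336 × 3.262 = 249.01 ly.

249.0 ly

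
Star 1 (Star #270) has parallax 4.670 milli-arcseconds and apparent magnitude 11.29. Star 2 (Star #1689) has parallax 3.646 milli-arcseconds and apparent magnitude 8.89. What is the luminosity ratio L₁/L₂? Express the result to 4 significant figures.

d₁ = 1/p₁ = 1/0.004670″ = 214.13 pc; d₂ = 1/p₂ = 1/0.003646″ = 274.27 pc.
M₁ = m₁ − 5 log₁₀ d₁ + 5 = 11.29 − 11.6534 + 5 = 4.6366.
M₂ = 8.89 − 12.1909 + 5 = 1.6991.
L₁/L₂ = 10^(0.4(M₂ − M₁)) = 10^(0.4 × (-2.9375)) = 10^(-1.17500) = 0.066834.

L₁/L₂ = 0.06683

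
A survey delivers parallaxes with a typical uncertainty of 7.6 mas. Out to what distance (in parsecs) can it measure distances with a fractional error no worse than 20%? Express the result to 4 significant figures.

σ_d/d = σ_p/p, so the condition is σ_p/p ≤ 0.20, i.e. p ≥ σ_p/0.20.
p_min = 7.6/0.20 = 38 mas = 0.038 arcsec.
d_max = 1/p_min = 1/0.038 = 26.316 pc.

26.32 pc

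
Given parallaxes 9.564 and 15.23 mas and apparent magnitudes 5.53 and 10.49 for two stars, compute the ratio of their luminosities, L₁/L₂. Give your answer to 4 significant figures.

L₁/L₂ = 244.4

d₁ = 1/p₁ = 1/0.009564″ = 104.56 pc; d₂ = 1/p₂ = 1/0.01523″ = 65.66 pc.
M₁ = m₁ − 5 log₁₀ d₁ + 5 = 5.53 − 10.0968 + 5 = 0.4332.
M₂ = 10.49 − 9.0865 + 5 = 6.4035.
L₁/L₂ = 10^(0.4(M₂ − M₁)) = 10^(0.4 × 5.9703) = 10^2.38812 = 244.41.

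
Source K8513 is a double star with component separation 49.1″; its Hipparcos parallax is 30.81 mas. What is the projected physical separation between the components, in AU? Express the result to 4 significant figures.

d = 1/p = 1/0.03081″ = 32.457 pc.
At distance d (pc), an angle of θ arcsec spans θ·d AU: s = 49.1 × 32.457 = 1593.6 AU.

1594 AU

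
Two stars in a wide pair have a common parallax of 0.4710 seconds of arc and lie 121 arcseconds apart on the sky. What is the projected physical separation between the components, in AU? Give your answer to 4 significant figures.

256.9 AU

d = 1/p = 1/0.4710″ = 2.1231 pc.
At distance d (pc), an angle of θ arcsec spans θ·d AU: s = 121 × 2.1231 = 256.9 AU.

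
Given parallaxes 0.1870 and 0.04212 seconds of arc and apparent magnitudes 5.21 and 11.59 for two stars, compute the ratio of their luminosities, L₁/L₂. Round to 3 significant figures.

d₁ = 1/p₁ = 1/0.1870″ = 5.3476 pc; d₂ = 1/p₂ = 1/0.04212″ = 23.742 pc.
M₁ = m₁ − 5 log₁₀ d₁ + 5 = 5.21 − 3.6408 + 5 = 6.5692.
M₂ = 11.59 − 6.8776 + 5 = 9.7124.
L₁/L₂ = 10^(0.4(M₂ − M₁)) = 10^(0.4 × 3.1432) = 10^1.25728 = 18.083.

L₁/L₂ = 18.1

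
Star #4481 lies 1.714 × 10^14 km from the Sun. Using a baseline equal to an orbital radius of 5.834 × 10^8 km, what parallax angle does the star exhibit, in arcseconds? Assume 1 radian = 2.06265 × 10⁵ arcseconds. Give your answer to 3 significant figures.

0.702 arcsec

θ ≈ B/d = (5.834 × 10^8) / (1.714 × 10^14) = 3.4037 × 10^-6 rad.
In arcseconds: 3.4037 × 10^-6 × 206265 = 0.70206″.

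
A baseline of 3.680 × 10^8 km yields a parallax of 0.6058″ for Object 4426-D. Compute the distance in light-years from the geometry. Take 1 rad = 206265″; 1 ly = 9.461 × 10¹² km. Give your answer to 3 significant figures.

13.2 ly

θ = 0.6058″ = 0.6058/206265 = 2.9370 × 10^-6 rad.
d = B/θ = (3.680 × 10^8) / (2.9370 × 10^-6) = 1.2530 × 10^14 km = (1.2530 × 10^14) / (9.461 × 10^12) ly = 13.244 ly.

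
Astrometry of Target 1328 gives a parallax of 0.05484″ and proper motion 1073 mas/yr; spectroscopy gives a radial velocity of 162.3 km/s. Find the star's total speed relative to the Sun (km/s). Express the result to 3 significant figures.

187 km/s

d = 1/p = 1/0.05484″ = 18.235 pc.
μ = 1073 mas/yr = 1.073 ″/yr.
v_t = 4.740 μ d = 4.740 × 1.073 × 18.235 = 92.744 km/s.
v = √(v_r² + v_t²) = √(162.3² + 92.744²) = √34942.7 = 186.93 km/s.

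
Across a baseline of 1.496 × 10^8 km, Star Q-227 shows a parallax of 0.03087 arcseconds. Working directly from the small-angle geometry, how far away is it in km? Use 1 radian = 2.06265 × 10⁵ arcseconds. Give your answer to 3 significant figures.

1.00 × 10^15 km

θ = 0.03087″ = 0.03087/206265 = 1.4966 × 10^-7 rad.
d = B/θ = (1.496 × 10^8) / (1.4966 × 10^-7) = 9.9960 × 10^14 km.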